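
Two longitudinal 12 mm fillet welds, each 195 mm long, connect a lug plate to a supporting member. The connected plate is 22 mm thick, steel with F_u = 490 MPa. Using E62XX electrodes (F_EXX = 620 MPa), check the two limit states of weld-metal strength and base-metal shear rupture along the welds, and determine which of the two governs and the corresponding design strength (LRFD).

t_e = 0.707 × 12 = 8.484 mm; L = 390 mm.
Weld metal: φR_n = 0.75 × 0.6 × 620 × 8.484 × 390 × 10⁻³ = 923.1 kN.
Base metal (shear rupture): φR_n = 0.75 × 0.6 × 490 × 22 × 390 × 10⁻³ = 1892 kN.
Governing: weld metal.

φR_n ≈ 923 kN (weld metal governs)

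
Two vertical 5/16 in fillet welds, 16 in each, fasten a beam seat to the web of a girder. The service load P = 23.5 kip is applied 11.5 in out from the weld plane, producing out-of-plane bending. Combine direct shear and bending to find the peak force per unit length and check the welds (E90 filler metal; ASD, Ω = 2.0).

f_max ≈ 3.25 kip/in; adequate

E90XX → F_EXX = 90 ksi.
L_w = 2 × 16 = 32 in; section modulus (unit throat) S = 2 × L²/6 = 85.33 in².
Direct shear f_v = P/L_w = 23.5/32 = 0.7344 kip/in.
Moment M = P × e = 23.5 × 11.5 = 270.25 kip·in; bending f_b = M/S = 3.167 kip/in.
f_max = √(f_v² + f_b²) = √(0.7344² + 3.167²) = 3.251 kip/in.
r_n/Ω = (1/2.0) × 0.6 × 90 × (0.707 × 0.3125) = 5.965 kip/in → adequate.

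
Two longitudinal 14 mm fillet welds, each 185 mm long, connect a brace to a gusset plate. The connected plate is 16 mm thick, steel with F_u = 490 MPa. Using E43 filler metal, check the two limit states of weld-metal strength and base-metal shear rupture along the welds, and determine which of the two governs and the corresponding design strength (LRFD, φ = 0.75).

E43XX → F_EXX = 430 MPa.
t_e = 0.707 × 14 = 9.898 mm; L = 370 mm.
Weld metal: φR_n = 0.75 × 0.6 × 430 × 9.898 × 370 × 10⁻³ = 708.6 kN.
Base metal (shear rupture): φR_n = 0.75 × 0.6 × 490 × 16 × 370 × 10⁻³ = 1305 kN.
Governing: weld metal.

φR_n ≈ 709 kN (weld metal governs)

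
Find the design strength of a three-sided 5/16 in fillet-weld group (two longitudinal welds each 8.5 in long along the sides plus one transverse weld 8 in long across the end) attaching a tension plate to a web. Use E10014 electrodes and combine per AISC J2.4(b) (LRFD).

E100XX → F_EXX = 100 ksi.
t_e = 0.707 × 0.3125 = 0.2209 in.
R_nwl = 0.6 × 100 × 0.2209 × 17 = 225.4 kip (longitudinal, 2 welds).
R_nwt = 0.6 × 100 × 0.2209 × 8 = 106 kip (transverse, base value).
(i) R_nwl + R_nwt = 331.4 kip; (ii) 0.85 R_nwl + 1.5 R_nwt = 350.6 kip.
R_n = max = 350.6 kip [governs: (ii)]; φR_n = 263 kip.

φR_n ≈ 263 kip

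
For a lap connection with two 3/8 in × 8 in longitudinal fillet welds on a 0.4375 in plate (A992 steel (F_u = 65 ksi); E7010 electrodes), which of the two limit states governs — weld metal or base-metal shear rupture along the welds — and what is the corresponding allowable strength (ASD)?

E70XX → F_EXX = 70 ksi.
t_e = 0.707 × 0.375 = 0.2651 in; L = 16 in.
Weld metal: R_n/Ω = (1/2.0) × 0.6 × 70 × 0.2651 × 16 = 89.08 kips.
Base metal (shear rupture): R_n/Ω = (1/2.0) × 0.6 × 65 × 0.4375 × 16 = 136.5 kips.
Governing: weld metal.

R_n/Ω ≈ 89.1 kips (weld metal governs)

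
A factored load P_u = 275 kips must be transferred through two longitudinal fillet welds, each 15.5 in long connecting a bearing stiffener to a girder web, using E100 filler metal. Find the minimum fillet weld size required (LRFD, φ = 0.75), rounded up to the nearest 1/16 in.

w = 5/16 in

E100XX → F_EXX = 100 ksi.
Total weld length L = 31 in.
Required throat t_e = P_u / (φ × 0.6 F_EXX × L) = 275 / (0.75 × 0.6 × 100 × 31) = 0.1971 in.
Required leg w = t_e / 0.707 = 0.2788 in → use 5/16 in.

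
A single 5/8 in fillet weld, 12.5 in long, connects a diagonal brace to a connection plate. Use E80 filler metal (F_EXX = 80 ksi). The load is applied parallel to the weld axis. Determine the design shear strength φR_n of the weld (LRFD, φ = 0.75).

φR_n ≈ 199 kips

Effective throat t_e = 0.707 × 0.625 = 0.4419 in.
Total length L = 12.5 in; A_we = 0.4419 × 12.5 = 5.523 in².
F_nw = 0.6 F_EXX = 0.6 × 80 = 48 ksi.
φR_n = 0.75 × 48 × 5.523 = 198.8 kips.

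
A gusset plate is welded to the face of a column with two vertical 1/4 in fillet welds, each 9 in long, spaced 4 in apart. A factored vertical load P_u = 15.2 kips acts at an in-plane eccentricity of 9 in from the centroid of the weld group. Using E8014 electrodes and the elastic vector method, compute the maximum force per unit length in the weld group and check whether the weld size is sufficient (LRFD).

E80XX → F_EXX = 80 ksi.
Total weld length L_w = 18 in. Treat welds as unit-width lines.
Polar moment about centroid: J = 2[d³/12 + d(b/2)²] = 2[9³/12 + 9×2²] = 193.5 in³.
Direct shear f_v = P/L_w = 15.2 / 18 = 0.8444 kip/in (vertical).
Torsion M = P·e = 15.2 × 9 = 136.8 kip·in.
Critical point at (x, y) = (2, 4.5) from centroid. f_tx = M·y/J = 3.181 kip/in; f_ty = M·x/J = 1.414 kip/in.
Resultant f_max = √[f_tx² + (f_v + f_ty)²] = √[3.181² + (0.8444 + 1.414)²] = 3.901 kip/in.
Capacity per unit length: φr_n = 0.75 × 0.6 × 80 × (0.707 × 0.25) = 6.363 kip/in.
3.901 ≤ 6.363 → adequate.

f_max ≈ 3.9 kip/in; adequate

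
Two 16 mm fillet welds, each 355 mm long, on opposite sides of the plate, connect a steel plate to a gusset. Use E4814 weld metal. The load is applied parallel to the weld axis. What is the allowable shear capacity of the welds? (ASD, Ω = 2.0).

E48XX → F_EXX = 480 MPa.
Effective throat t_e = 0.707 × 16 = 11.31 mm.
Total length L = 710 mm; A_we = 11.31 × 710 = 8032 mm².
F_nw = 0.6 F_EXX = 0.6 × 480 = 288 MPa.
R_n = 288 × 8032 × 10⁻³ = 2313 kN; R_n/Ω = 2313/2.0 = 1157 kN.

R_n/Ω ≈ 1160 kN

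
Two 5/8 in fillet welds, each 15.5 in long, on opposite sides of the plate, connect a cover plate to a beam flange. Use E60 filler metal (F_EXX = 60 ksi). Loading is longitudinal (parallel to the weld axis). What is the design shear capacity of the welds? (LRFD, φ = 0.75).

Effective throat t_e = 0.707 × 0.625 = 0.4419 in.
Total length L = 31 in; A_we = 0.4419 × 31 = 13.7 in².
F_nw = 0.6 F_EXX = 0.6 × 60 = 36 ksi.
φR_n = 0.75 × 36 × 13.7 = 369.8 kips.

φR_n ≈ 370 kips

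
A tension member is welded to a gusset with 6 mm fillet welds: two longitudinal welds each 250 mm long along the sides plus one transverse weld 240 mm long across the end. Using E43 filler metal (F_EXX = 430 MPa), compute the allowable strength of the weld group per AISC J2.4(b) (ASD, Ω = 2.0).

R_n/Ω ≈ 430 kN

t_e = 0.707 × 6 = 4.242 mm.
R_nwl = 0.6 × 430 × 4.242 × 500 × 10⁻³ = 547.2 kN (longitudinal, 2 welds).
R_nwt = 0.6 × 430 × 4.242 × 240 × 10⁻³ = 262.7 kN (transverse, base value).
(i) R_nwl + R_nwt = 809.9 kN; (ii) 0.85 R_nwl + 1.5 R_nwt = 859.1 kN.
R_n = max = 859.1 kN [governs: (ii)]; R_n/Ω = 429.6 kN.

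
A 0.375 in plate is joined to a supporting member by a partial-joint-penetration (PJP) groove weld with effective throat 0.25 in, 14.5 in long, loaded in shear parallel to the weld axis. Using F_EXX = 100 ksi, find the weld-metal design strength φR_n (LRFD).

φR_n ≈ 163 kips

Effective throat (given) t_e = 0.25 in.
A_we = 0.25 × 14.5 = 3.625 in².
F_nw = 0.6 F_EXX = 60 ksi.
φR_n = 0.75 × 60 × 3.625 = 163.1 kips.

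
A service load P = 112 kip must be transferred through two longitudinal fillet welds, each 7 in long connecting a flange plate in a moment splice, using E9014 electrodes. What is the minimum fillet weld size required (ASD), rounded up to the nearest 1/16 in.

w = 7/16 in

E90XX → F_EXX = 90 ksi.
Total weld length L = 14 in.
Required throat t_e = P × Ω / (0.6 F_EXX × L) = 112 × 2.0 / (0.6 × 90 × 14) = 0.2963 in.
Required leg w = t_e / 0.707 = 0.4191 in → use 7/16 in.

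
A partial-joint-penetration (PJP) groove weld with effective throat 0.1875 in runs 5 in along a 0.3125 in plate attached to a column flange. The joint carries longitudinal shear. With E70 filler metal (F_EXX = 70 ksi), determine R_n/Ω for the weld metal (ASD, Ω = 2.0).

R_n/Ω ≈ 19.7 kips

Effective throat (given) t_e = 0.1875 in.
A_we = 0.1875 × 5 = 0.9375 in².
F_nw = 0.6 F_EXX = 42 ksi.
R_n/Ω = (42 × 0.9375) / 2.0 = 19.69 kips.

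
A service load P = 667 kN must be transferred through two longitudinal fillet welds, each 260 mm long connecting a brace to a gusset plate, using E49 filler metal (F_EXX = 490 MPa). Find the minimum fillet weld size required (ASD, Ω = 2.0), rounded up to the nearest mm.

w = 13 mm

Total weld length L = 520 mm.
Required throat t_e = P × Ω / (0.6 F_EXX × L) = 667 × 2.0 / (0.6 × 490 × 520 × 10⁻³) = 8.726 mm.
Required leg w = t_e / 0.707 = 12.34 mm → use 13 mm.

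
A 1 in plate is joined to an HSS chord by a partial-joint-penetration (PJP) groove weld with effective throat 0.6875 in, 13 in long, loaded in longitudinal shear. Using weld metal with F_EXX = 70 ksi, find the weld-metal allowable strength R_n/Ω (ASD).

R_n/Ω ≈ 188 kip

Effective throat (given) t_e = 0.6875 in.
A_we = 0.6875 × 13 = 8.938 in².
F_nw = 0.6 F_EXX = 42 ksi.
R_n/Ω = (42 × 8.938) / 2.0 = 187.7 kip.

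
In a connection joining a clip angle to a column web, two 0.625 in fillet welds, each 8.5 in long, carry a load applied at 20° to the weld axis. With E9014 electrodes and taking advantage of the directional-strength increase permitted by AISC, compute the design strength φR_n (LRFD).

E90XX → F_EXX = 90 ksi.
t_e = 0.707 × 0.625 = 0.4419 in; A_we = 0.4419 × 17 = 7.512 in².
Directional factor: 1.0 + 0.5 sin^1.5(20°) = 1.1.
F_nw = 0.6 × 90 × 1.1 = 59.4 ksi.
φR_n = 0.75 × 59.4 × 7.512 = 334.7 kips.

φR_n ≈ 335 kips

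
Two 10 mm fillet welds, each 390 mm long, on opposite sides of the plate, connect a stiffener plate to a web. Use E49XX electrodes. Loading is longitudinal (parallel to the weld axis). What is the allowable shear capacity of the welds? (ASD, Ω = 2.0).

E49XX → F_EXX = 490 MPa.
Effective throat t_e = 0.707 × 10 = 7.07 mm.
Total length L = 780 mm; A_we = 7.07 × 780 = 5515 mm².
F_nw = 0.6 F_EXX = 0.6 × 490 = 294 MPa.
R_n = 294 × 5515 × 10⁻³ = 1621 kN; R_n/Ω = 1621/2.0 = 810.6 kN.

R_n/Ω ≈ 811 kN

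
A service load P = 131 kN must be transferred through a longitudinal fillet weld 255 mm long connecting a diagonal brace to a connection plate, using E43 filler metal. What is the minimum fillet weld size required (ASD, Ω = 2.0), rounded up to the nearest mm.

E43XX → F_EXX = 430 MPa.
Total weld length L = 255 mm.
Required throat t_e = P × Ω / (0.6 F_EXX × L) = 131 × 2.0 / (0.6 × 430 × 255 × 10⁻³) = 3.982 mm.
Required leg w = t_e / 0.707 = 5.633 mm → use 6 mm.

w = 6 mm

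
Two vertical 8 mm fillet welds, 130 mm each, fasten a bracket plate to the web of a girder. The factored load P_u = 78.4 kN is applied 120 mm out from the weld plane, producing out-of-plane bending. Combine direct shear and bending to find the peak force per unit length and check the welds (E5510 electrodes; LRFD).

E55XX → F_EXX = 550 MPa.
L_w = 2 × 130 = 260 mm; section modulus (unit throat) S = 2 × L²/6 = 5633 mm².
Direct shear f_v = P/L_w = 78.4×10³/260 = 301.5 N/mm.
Moment M = P × e = 78.4×10³ × 120 = 9408000 N·mm; bending f_b = M/S = 1670 N/mm.
f_max = √(f_v² + f_b²) = √(301.5² + 1670²) = 1697 N/mm.
φr_n = 0.75 × 0.6 × 550 × (0.707 × 8) = 1400 N/mm → NOT adequate.

f_max ≈ 1700 N/mm; NOT adequate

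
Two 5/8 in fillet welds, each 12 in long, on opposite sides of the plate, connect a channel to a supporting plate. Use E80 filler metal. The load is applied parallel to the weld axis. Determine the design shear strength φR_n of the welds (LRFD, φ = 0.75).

E80XX → F_EXX = 80 ksi.
Effective throat t_e = 0.707 × 0.625 = 0.4419 in.
Total length L = 24 in; A_we = 0.4419 × 24 = 10.6 in².
F_nw = 0.6 F_EXX = 0.6 × 80 = 48 ksi.
φR_n = 0.75 × 48 × 10.6 = 381.8 kips.

φR_n ≈ 382 kips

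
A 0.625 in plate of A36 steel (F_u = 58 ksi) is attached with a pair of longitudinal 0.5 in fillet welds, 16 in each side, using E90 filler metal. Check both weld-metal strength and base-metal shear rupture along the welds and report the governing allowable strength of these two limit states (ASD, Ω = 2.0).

E90XX → F_EXX = 90 ksi.
t_e = 0.707 × 0.5 = 0.3535 in; L = 32 in.
Weld metal: R_n/Ω = (1/2.0) × 0.6 × 90 × 0.3535 × 32 = 305.4 kips.
Base metal (shear rupture): R_n/Ω = (1/2.0) × 0.6 × 58 × 0.625 × 32 = 348 kips.
Governing: weld metal.

R_n/Ω ≈ 305 kips (weld metal governs)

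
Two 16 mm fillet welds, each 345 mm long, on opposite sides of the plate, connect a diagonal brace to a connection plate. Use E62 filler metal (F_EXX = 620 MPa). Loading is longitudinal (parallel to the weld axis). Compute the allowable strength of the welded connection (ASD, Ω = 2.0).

Effective throat t_e = 0.707 × 16 = 11.31 mm.
Total length L = 690 mm; A_we = 11.31 × 690 = 7805 mm².
F_nw = 0.6 F_EXX = 0.6 × 620 = 372 MPa.
R_n = 372 × 7805 × 10⁻³ = 2904 kN; R_n/Ω = 2904/2.0 = 1452 kN.

R_n/Ω ≈ 1450 kN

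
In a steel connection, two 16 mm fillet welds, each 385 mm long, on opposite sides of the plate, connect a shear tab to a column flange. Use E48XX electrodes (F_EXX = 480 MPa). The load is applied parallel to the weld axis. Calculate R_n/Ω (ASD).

Effective throat t_e = 0.707 × 16 = 11.31 mm.
Total length L = 770 mm; A_we = 11.31 × 770 = 8710 mm².
F_nw = 0.6 F_EXX = 0.6 × 480 = 288 MPa.
R_n = 288 × 8710 × 10⁻³ = 2509 kN; R_n/Ω = 2509/2.0 = 1254 kN.

R_n/Ω ≈ 1250 kN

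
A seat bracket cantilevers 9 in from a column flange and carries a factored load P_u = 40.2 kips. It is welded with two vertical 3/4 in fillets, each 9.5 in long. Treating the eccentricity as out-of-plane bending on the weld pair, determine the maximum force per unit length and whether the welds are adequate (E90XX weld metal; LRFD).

f_max ≈ 12.2 kip/in; adequate

E90XX → F_EXX = 90 ksi.
L_w = 2 × 9.5 = 19 in; section modulus (unit throat) S = 2 × L²/6 = 30.08 in².
Direct shear f_v = P/L_w = 40.2/19 = 2.116 kip/in.
Moment M = P × e = 40.2 × 9 = 361.8 kip·in; bending f_b = M/S = 12.03 kip/in.
f_max = √(f_v² + f_b²) = √(2.116² + 12.03²) = 12.21 kip/in.
φr_n = 0.75 × 0.6 × 90 × (0.707 × 0.75) = 21.48 kip/in → adequate.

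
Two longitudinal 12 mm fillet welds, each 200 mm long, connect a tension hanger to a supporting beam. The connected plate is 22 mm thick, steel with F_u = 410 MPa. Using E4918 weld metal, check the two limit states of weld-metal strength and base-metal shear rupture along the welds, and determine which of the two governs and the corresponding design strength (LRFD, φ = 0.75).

φR_n ≈ 748 kN (weld metal governs)

E49XX → F_EXX = 490 MPa.
t_e = 0.707 × 12 = 8.484 mm; L = 400 mm.
Weld metal: φR_n = 0.75 × 0.6 × 490 × 8.484 × 400 × 10⁻³ = 748.3 kN.
Base metal (shear rupture): φR_n = 0.75 × 0.6 × 410 × 22 × 400 × 10⁻³ = 1624 kN.
Governing: weld metal.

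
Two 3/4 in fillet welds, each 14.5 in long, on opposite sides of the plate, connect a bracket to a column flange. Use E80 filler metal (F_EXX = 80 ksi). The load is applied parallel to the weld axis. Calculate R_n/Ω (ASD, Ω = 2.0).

R_n/Ω ≈ 369 kips

Effective throat t_e = 0.707 × 0.75 = 0.5302 in.
Total length L = 29 in; A_we = 0.5302 × 29 = 15.38 in².
F_nw = 0.6 F_EXX = 0.6 × 80 = 48 ksi.
R_n = 48 × 15.38 = 738.1 kips; R_n/Ω = 738.1/2.0 = 369.1 kips.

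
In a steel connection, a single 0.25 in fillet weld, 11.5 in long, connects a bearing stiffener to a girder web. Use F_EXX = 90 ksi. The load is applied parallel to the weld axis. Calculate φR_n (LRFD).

Effective throat t_e = 0.707 × 0.25 = 0.1767 in.
Total length L = 11.5 in; A_we = 0.1767 × 11.5 = 2.033 in².
F_nw = 0.6 F_EXX = 0.6 × 90 = 54 ksi.
φR_n = 0.75 × 54 × 2.033 = 82.32 kips.

φR_n ≈ 82.3 kips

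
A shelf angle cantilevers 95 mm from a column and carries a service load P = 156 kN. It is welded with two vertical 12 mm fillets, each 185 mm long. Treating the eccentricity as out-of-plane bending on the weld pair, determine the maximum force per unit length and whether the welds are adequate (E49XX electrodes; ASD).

E49XX → F_EXX = 490 MPa.
L_w = 2 × 185 = 370 mm; section modulus (unit throat) S = 2 × L²/6 = 11410 mm².
Direct shear f_v = P/L_w = 156×10³/370 = 421.6 N/mm.
Moment M = P × e = 156×10³ × 95 = 14820000 N·mm; bending f_b = M/S = 1299 N/mm.
f_max = √(f_v² + f_b²) = √(421.6² + 1299²) = 1366 N/mm.
r_n/Ω = (1/2.0) × 0.6 × 490 × (0.707 × 12) = 1247 N/mm → NOT adequate.

f_max ≈ 1370 N/mm; NOT adequate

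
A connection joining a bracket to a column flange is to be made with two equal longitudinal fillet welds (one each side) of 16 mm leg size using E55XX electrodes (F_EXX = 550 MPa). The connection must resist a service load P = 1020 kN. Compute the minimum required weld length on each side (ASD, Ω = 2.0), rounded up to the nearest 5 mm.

Throat t_e = 0.707 × 16 = 11.31 mm.
r_n/Ω = (0.6 × 550 × 11.31) / 2.0 = 1866 N/mm = 1.866 kN/mm.
L_req = P / (r_n/Ω) = 1020 / 1.866 = 546.5 mm total.
Per side: 546.5 / 2 = 273.2 mm.
Round up → use L = 275 mm on each side.

L = 275 mm on each side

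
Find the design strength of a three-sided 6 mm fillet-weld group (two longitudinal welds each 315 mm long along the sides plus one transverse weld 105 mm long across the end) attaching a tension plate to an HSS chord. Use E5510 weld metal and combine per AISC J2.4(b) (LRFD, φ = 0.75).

φR_n ≈ 772 kN

E55XX → F_EXX = 550 MPa.
t_e = 0.707 × 6 = 4.242 mm.
R_nwl = 0.6 × 550 × 4.242 × 630 × 10⁻³ = 881.9 kN (longitudinal, 2 welds).
R_nwt = 0.6 × 550 × 4.242 × 105 × 10⁻³ = 147 kN (transverse, base value).
(i) R_nwl + R_nwt = 1029 kN; (ii) 0.85 R_nwl + 1.5 R_nwt = 970.1 kN.
R_n = max = 1029 kN [governs: (i)]; φR_n = 771.7 kN.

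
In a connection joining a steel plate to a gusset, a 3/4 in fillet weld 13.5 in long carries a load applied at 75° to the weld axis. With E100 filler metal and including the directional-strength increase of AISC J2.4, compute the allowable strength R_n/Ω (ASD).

R_n/Ω ≈ 317 kips

E100XX → F_EXX = 100 ksi.
t_e = 0.707 × 0.75 = 0.5302 in; A_we = 0.5302 × 13.5 = 7.158 in².
Directional factor: 1.0 + 0.5 sin^1.5(75°) = 1.475.
F_nw = 0.6 × 100 × 1.475 = 88.48 ksi.
R_n/Ω = (88.48 × 7.158) / 2.0 = 316.7 kips.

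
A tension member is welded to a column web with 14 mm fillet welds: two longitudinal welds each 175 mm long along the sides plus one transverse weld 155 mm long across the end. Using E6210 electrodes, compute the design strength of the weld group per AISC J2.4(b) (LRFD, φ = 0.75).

φR_n ≈ 1460 kN

E62XX → F_EXX = 620 MPa.
t_e = 0.707 × 14 = 9.898 mm.
R_nwl = 0.6 × 620 × 9.898 × 350 × 10⁻³ = 1289 kN (longitudinal, 2 welds).
R_nwt = 0.6 × 620 × 9.898 × 155 × 10⁻³ = 570.7 kN (transverse, base value).
(i) R_nwl + R_nwt = 1859 kN; (ii) 0.85 R_nwl + 1.5 R_nwt = 1951 kN.
R_n = max = 1951 kN [governs: (ii)]; φR_n = 1464 kN.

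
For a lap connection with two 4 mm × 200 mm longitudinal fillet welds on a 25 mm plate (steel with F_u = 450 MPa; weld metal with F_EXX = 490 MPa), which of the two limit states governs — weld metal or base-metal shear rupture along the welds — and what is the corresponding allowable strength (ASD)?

t_e = 0.707 × 4 = 2.828 mm; L = 400 mm.
Weld metal: R_n/Ω = (1/2.0) × 0.6 × 490 × 2.828 × 400 × 10⁻³ = 166.3 kN.
Base metal (shear rupture): R_n/Ω = (1/2.0) × 0.6 × 450 × 25 × 400 × 10⁻³ = 1350 kN.
Governing: weld metal.

R_n/Ω ≈ 166 kN (weld metal governs)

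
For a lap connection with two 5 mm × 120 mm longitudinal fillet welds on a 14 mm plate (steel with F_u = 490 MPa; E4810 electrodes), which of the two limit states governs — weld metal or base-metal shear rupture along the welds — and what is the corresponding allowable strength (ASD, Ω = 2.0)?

E48XX → F_EXX = 480 MPa.
t_e = 0.707 × 5 = 3.535 mm; L = 240 mm.
Weld metal: R_n/Ω = (1/2.0) × 0.6 × 480 × 3.535 × 240 × 10⁻³ = 122.2 kN.
Base metal (shear rupture): R_n/Ω = (1/2.0) × 0.6 × 490 × 14 × 240 × 10⁻³ = 493.9 kN.
Governing: weld metal.

R_n/Ω ≈ 122 kN (weld metal governs)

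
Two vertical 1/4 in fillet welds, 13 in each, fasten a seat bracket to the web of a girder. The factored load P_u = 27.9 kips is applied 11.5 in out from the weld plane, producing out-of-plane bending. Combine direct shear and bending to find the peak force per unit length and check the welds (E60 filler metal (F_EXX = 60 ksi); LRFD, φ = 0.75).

L_w = 2 × 13 = 26 in; section modulus (unit throat) S = 2 × L²/6 = 56.33 in².
Direct shear f_v = P/L_w = 27.9/26 = 1.073 kip/in.
Moment M = P × e = 27.9 × 11.5 = 320.85 kip·in; bending f_b = M/S = 5.696 kip/in.
f_max = √(f_v² + f_b²) = √(1.073² + 5.696²) = 5.796 kip/in.
φr_n = 0.75 × 0.6 × 60 × (0.707 × 0.25) = 4.772 kip/in → NOT adequate.

f_max ≈ 5.8 kip/in; NOT adequate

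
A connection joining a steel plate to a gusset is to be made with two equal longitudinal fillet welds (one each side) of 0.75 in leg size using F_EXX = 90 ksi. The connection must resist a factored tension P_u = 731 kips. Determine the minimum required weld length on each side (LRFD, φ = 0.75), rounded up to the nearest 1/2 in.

Throat t_e = 0.707 × 0.75 = 0.5302 in.
φr_n = 0.75 × 0.6 × 90 × 0.5302 = 21.48 kips/in.
L_req = P_u / φr_n = 731 / 21.48 = 34.04 in total.
Per side: 34.04 / 2 = 17.02 in.
Round up → use L = 17.5 in on each side.

L = 17.5 in on each side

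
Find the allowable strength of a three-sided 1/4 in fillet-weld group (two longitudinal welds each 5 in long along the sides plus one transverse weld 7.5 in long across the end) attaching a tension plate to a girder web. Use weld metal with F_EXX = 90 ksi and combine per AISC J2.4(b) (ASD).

t_e = 0.707 × 0.25 = 0.1767 in.
R_nwl = 0.6 × 90 × 0.1767 × 10 = 95.44 kips (longitudinal, 2 welds).
R_nwt = 0.6 × 90 × 0.1767 × 7.5 = 71.58 kips (transverse, base value).
(i) R_nwl + R_nwt = 167 kips; (ii) 0.85 R_nwl + 1.5 R_nwt = 188.5 kips.
R_n = max = 188.5 kips [governs: (ii)]; R_n/Ω = 94.25 kips.

R_n/Ω ≈ 94.3 kips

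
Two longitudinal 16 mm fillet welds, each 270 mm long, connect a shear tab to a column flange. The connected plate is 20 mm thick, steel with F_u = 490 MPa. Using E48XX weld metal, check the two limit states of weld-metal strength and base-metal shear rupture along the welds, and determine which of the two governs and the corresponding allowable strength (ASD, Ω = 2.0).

E48XX → F_EXX = 480 MPa.
t_e = 0.707 × 16 = 11.31 mm; L = 540 mm.
Weld metal: R_n/Ω = (1/2.0) × 0.6 × 480 × 11.31 × 540 × 10⁻³ = 879.6 kN.
Base metal (shear rupture): R_n/Ω = (1/2.0) × 0.6 × 490 × 20 × 540 × 10⁻³ = 1588 kN.
Governing: weld metal.

R_n/Ω ≈ 880 kN (weld metal governs)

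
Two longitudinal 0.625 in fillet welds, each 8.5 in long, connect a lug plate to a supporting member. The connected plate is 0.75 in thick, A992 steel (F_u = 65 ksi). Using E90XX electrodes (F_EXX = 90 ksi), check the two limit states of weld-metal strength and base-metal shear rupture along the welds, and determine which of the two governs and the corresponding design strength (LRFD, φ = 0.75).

t_e = 0.707 × 0.625 = 0.4419 in; L = 17 in.
Weld metal: φR_n = 0.75 × 0.6 × 90 × 0.4419 × 17 = 304.2 kip.
Base metal (shear rupture): φR_n = 0.75 × 0.6 × 65 × 0.75 × 17 = 372.9 kip.
Governing: weld metal.

φR_n ≈ 304 kip (weld metal governs)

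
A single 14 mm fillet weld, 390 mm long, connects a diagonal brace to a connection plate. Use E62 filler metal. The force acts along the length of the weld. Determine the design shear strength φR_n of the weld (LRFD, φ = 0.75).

φR_n ≈ 1080 kN

E62XX → F_EXX = 620 MPa.
Effective throat t_e = 0.707 × 14 = 9.898 mm.
Total length L = 390 mm; A_we = 9.898 × 390 = 3860 mm².
F_nw = 0.6 F_EXX = 0.6 × 620 = 372 MPa.
φR_n = 0.75 × 372 × 3860 × 10⁻³ = 1077 kN.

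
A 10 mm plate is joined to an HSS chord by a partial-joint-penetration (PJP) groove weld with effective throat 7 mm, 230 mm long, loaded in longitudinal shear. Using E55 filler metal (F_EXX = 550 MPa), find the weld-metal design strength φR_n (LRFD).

Effective throat (given) t_e = 7 mm.
A_we = 7 × 230 = 1610 mm².
F_nw = 0.6 F_EXX = 330 MPa.
φR_n = 0.75 × 330 × 1610 × 10⁻³ = 398.5 kN.

φR_n ≈ 398 kN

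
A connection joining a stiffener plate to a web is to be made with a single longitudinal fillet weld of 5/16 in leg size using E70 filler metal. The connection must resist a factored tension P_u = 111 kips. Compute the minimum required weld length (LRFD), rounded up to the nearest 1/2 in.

E70XX → F_EXX = 70 ksi.
Throat t_e = 0.707 × 0.3125 = 0.2209 in.
φr_n = 0.75 × 0.6 × 70 × 0.2209 = 6.96 kips/in.
L_req = P_u / φr_n = 111 / 6.96 = 15.95 in total.
Round up → use L = 16 in.

L = 16 in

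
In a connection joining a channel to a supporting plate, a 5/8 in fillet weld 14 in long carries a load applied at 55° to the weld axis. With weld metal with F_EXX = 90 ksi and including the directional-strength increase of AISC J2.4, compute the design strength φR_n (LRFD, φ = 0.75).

t_e = 0.707 × 0.625 = 0.4419 in; A_we = 0.4419 × 14 = 6.186 in².
Directional factor: 1.0 + 0.5 sin^1.5(55°) = 1.371.
F_nw = 0.6 × 90 × 1.371 = 74.02 ksi.
φR_n = 0.75 × 74.02 × 6.186 = 343.4 kips.

φR_n ≈ 343 kips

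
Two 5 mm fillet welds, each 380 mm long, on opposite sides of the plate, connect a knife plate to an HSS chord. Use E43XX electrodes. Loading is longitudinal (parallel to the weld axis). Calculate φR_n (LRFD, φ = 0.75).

φR_n ≈ 520 kN

E43XX → F_EXX = 430 MPa.
Effective throat t_e = 0.707 × 5 = 3.535 mm.
Total length L = 760 mm; A_we = 3.535 × 760 = 2687 mm².
F_nw = 0.6 F_EXX = 0.6 × 430 = 258 MPa.
φR_n = 0.75 × 258 × 2687 × 10⁻³ = 519.9 kN.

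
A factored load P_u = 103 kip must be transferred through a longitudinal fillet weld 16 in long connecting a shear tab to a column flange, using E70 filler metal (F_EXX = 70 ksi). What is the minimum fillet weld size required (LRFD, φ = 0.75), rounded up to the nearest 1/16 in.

w = 5/16 in

Total weld length L = 16 in.
Required throat t_e = P_u / (φ × 0.6 F_EXX × L) = 103 / (0.75 × 0.6 × 70 × 16) = 0.2044 in.
Required leg w = t_e / 0.707 = 0.2891 in → use 5/16 in.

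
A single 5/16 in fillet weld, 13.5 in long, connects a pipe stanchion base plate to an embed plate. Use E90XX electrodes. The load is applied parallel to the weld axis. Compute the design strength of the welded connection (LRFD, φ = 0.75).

E90XX → F_EXX = 90 ksi.
Effective throat t_e = 0.707 × 0.3125 = 0.2209 in.
Total length L = 13.5 in; A_we = 0.2209 × 13.5 = 2.983 in².
F_nw = 0.6 F_EXX = 0.6 × 90 = 54 ksi.
φR_n = 0.75 × 54 × 2.983 = 120.8 kip.

φR_n ≈ 121 kip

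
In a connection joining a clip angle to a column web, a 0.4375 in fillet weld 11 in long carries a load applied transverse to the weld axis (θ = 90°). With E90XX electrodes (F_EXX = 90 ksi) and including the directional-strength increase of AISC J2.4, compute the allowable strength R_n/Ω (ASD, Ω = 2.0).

t_e = 0.707 × 0.4375 = 0.3093 in; A_we = 0.3093 × 11 = 3.402 in².
Directional factor: 1.0 + 0.5 sin^1.5(90°) = 1.5.
F_nw = 0.6 × 90 × 1.5 = 81 ksi.
R_n/Ω = (81 × 3.402) / 2.0 = 137.8 kips.

R_n/Ω ≈ 138 kips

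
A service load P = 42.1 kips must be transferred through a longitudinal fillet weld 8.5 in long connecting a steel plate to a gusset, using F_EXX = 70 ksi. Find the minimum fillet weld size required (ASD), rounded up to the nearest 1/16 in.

Total weld length L = 8.5 in.
Required throat t_e = P × Ω / (0.6 F_EXX × L) = 42.1 × 2.0 / (0.6 × 70 × 8.5) = 0.2359 in.
Required leg w = t_e / 0.707 = 0.3336 in → use 3/8 in.

w = 3/8 in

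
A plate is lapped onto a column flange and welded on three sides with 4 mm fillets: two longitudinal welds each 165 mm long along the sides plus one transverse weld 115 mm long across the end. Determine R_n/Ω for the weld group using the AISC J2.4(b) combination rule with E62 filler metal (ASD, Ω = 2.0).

R_n/Ω ≈ 238 kN

E62XX → F_EXX = 620 MPa.
t_e = 0.707 × 4 = 2.828 mm.
R_nwl = 0.6 × 620 × 2.828 × 330 × 10⁻³ = 347.2 kN (longitudinal, 2 welds).
R_nwt = 0.6 × 620 × 2.828 × 115 × 10⁻³ = 121 kN (transverse, base value).
(i) R_nwl + R_nwt = 468.1 kN; (ii) 0.85 R_nwl + 1.5 R_nwt = 476.6 kN.
R_n = max = 476.6 kN [governs: (ii)]; R_n/Ω = 238.3 kN.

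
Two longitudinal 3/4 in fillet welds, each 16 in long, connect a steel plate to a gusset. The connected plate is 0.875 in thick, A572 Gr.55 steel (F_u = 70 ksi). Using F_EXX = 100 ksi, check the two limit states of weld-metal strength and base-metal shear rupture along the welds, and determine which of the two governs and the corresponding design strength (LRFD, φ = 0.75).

φR_n ≈ 764 kip (weld metal governs)

t_e = 0.707 × 0.75 = 0.5302 in; L = 32 in.
Weld metal: φR_n = 0.75 × 0.6 × 100 × 0.5302 × 32 = 763.6 kip.
Base metal (shear rupture): φR_n = 0.75 × 0.6 × 70 × 0.875 × 32 = 882 kip.
Governing: weld metal.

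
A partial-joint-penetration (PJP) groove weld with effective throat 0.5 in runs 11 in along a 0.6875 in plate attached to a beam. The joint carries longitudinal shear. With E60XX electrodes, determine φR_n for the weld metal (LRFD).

E60XX → F_EXX = 60 ksi.
Effective throat (given) t_e = 0.5 in.
A_we = 0.5 × 11 = 5.5 in².
F_nw = 0.6 F_EXX = 36 ksi.
φR_n = 0.75 × 36 × 5.5 = 148.5 kip.

φR_n ≈ 148 kip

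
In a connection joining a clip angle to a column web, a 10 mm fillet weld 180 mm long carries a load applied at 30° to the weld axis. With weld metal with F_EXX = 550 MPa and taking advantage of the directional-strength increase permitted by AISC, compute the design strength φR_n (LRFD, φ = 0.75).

φR_n ≈ 371 kN

t_e = 0.707 × 10 = 7.07 mm; A_we = 7.07 × 180 = 1273 mm².
Directional factor: 1.0 + 0.5 sin^1.5(30°) = 1.177.
F_nw = 0.6 × 550 × 1.177 = 388.3 MPa.
φR_n = 0.75 × 388.3 × 1273 × 10⁻³ = 370.6 kN.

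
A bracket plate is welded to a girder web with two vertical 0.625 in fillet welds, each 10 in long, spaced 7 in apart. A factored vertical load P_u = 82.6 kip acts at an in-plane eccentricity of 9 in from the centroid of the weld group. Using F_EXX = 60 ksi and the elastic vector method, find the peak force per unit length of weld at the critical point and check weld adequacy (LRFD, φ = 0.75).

Total weld length L_w = 20 in. Treat welds as unit-width lines.
Polar moment about centroid: J = 2[d³/12 + d(b/2)²] = 2[10³/12 + 10×3.5²] = 411.7 in³.
Direct shear f_v = P/L_w = 82.6 / 20 = 4.13 kip/in (vertical).
Torsion M = P·e = 82.6 × 9 = 743.4 kip·in.
Critical point at (x, y) = (3.5, 5) from centroid. f_tx = M·y/J = 9.029 kip/in; f_ty = M·x/J = 6.32 kip/in.
Resultant f_max = √[f_tx² + (f_v + f_ty)²] = √[9.029² + (4.13 + 6.32)²] = 13.81 kip/in.
Capacity per unit length: φr_n = 0.75 × 0.6 × 60 × (0.707 × 0.625) = 11.93 kip/in.
13.81 > 11.93 → NOT adequate.

f_max ≈ 13.8 kip/in; NOT adequate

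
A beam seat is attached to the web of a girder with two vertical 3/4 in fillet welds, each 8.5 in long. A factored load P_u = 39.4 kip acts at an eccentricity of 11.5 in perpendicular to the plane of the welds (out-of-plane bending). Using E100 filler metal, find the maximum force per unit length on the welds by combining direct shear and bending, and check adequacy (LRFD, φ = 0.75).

f_max ≈ 19 kip/in; adequate

E100XX → F_EXX = 100 ksi.
L_w = 2 × 8.5 = 17 in; section modulus (unit throat) S = 2 × L²/6 = 24.08 in².
Direct shear f_v = P/L_w = 39.4/17 = 2.318 kip/in.
Moment M = P × e = 39.4 × 11.5 = 453.1 kip·in; bending f_b = M/S = 18.81 kip/in.
f_max = √(f_v² + f_b²) = √(2.318² + 18.81²) = 18.96 kip/in.
φr_n = 0.75 × 0.6 × 100 × (0.707 × 0.75) = 23.86 kip/in → adequate.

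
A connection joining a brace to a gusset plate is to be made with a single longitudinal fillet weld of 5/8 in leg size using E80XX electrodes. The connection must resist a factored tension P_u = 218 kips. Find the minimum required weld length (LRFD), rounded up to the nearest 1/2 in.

E80XX → F_EXX = 80 ksi.
Throat t_e = 0.707 × 0.625 = 0.4419 in.
φr_n = 0.75 × 0.6 × 80 × 0.4419 = 15.91 kips/in.
L_req = P_u / φr_n = 218 / 15.91 = 13.7 in total.
Round up → use L = 14 in.

L = 14 in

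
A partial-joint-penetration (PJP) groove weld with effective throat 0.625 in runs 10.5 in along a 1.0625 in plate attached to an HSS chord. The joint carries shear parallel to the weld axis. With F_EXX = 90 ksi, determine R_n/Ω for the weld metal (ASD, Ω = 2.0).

Effective throat (given) t_e = 0.625 in.
A_we = 0.625 × 10.5 = 6.562 in².
F_nw = 0.6 F_EXX = 54 ksi.
R_n/Ω = (54 × 6.562) / 2.0 = 177.2 kip.

R_n/Ω ≈ 177 kip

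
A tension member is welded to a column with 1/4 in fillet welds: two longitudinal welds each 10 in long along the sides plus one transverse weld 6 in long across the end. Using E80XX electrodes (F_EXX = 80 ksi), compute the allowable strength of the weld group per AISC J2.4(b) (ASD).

t_e = 0.707 × 0.25 = 0.1767 in.
R_nwl = 0.6 × 80 × 0.1767 × 20 = 169.7 kip (longitudinal, 2 welds).
R_nwt = 0.6 × 80 × 0.1767 × 6 = 50.9 kip (transverse, base value).
(i) R_nwl + R_nwt = 220.6 kip; (ii) 0.85 R_nwl + 1.5 R_nwt = 220.6 kip.
R_n = max = 220.6 kip [governs: (ii)]; R_n/Ω = 110.3 kip.

R_n/Ω ≈ 110 kip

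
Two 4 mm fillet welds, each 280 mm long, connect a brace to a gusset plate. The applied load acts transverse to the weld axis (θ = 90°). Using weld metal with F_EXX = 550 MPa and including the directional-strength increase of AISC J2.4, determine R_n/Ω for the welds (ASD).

R_n/Ω ≈ 392 kN

t_e = 0.707 × 4 = 2.828 mm; A_we = 2.828 × 560 = 1584 mm².
Directional factor: 1.0 + 0.5 sin^1.5(90°) = 1.5.
F_nw = 0.6 × 550 × 1.5 = 495 MPa.
R_n/Ω = (495 × 1584) / 2.0 × 10⁻³ = 392 kN.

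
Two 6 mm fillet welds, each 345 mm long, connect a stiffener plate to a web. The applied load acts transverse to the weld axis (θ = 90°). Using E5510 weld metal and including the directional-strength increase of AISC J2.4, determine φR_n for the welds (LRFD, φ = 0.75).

φR_n ≈ 1090 kN

E55XX → F_EXX = 550 MPa.
t_e = 0.707 × 6 = 4.242 mm; A_we = 4.242 × 690 = 2927 mm².
Directional factor: 1.0 + 0.5 sin^1.5(90°) = 1.5.
F_nw = 0.6 × 550 × 1.5 = 495 MPa.
φR_n = 0.75 × 495 × 2927 × 10⁻³ = 1087 kN.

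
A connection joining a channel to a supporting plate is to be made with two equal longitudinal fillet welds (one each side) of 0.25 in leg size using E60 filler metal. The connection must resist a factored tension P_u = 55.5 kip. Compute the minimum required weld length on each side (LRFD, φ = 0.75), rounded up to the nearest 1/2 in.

E60XX → F_EXX = 60 ksi.
Throat t_e = 0.707 × 0.25 = 0.1767 in.
φr_n = 0.75 × 0.6 × 60 × 0.1767 = 4.772 kip/in.
L_req = P_u / φr_n = 55.5 / 4.772 = 11.63 in total.
Per side: 11.63 / 2 = 5.815 in.
Round up → use L = 6 in on each side.

L = 6 in on each side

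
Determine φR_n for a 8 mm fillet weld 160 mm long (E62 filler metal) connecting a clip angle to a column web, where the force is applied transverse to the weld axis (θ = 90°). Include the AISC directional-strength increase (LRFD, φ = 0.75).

E62XX → F_EXX = 620 MPa.
t_e = 0.707 × 8 = 5.656 mm; A_we = 5.656 × 160 = 905 mm².
Directional factor: 1.0 + 0.5 sin^1.5(90°) = 1.5.
F_nw = 0.6 × 620 × 1.5 = 558 MPa.
φR_n = 0.75 × 558 × 905 × 10⁻³ = 378.7 kN.

φR_n ≈ 379 kN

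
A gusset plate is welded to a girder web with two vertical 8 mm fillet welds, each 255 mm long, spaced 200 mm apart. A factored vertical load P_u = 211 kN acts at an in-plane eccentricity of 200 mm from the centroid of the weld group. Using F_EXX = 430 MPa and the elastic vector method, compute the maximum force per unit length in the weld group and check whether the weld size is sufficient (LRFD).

f_max ≈ 1170 N/mm; NOT adequate

Total weld length L_w = 510 mm. Treat welds as unit-width lines.
Polar moment about centroid: J = 2[d³/12 + d(b/2)²] = 2[255³/12 + 255×100²] = 7864000 mm³.
Direct shear f_v = P/L_w = 211×10³ / 510 = 413.7 N/mm (vertical).
Torsion M = P·e = 211×10³ × 200 = 42200000 N·mm.
Critical point at (x, y) = (100, 127.5) from centroid. f_tx = M·y/J = 684.2 N/mm; f_ty = M·x/J = 536.7 N/mm.
Resultant f_max = √[f_tx² + (f_v + f_ty)²] = √[684.2² + (413.7 + 536.7)²] = 1171 N/mm.
Capacity per unit length: φr_n = 0.75 × 0.6 × 430 × (0.707 × 8) = 1094 N/mm.
1171 > 1094 → NOT adequate.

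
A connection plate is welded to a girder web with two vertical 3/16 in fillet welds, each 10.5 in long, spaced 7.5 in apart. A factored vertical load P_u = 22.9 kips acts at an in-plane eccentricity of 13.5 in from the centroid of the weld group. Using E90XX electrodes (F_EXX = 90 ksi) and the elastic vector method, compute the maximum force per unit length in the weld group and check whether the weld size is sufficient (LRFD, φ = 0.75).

f_max ≈ 4.8 kip/in; adequate

Total weld length L_w = 21 in. Treat welds as unit-width lines.
Polar moment about centroid: J = 2[d³/12 + d(b/2)²] = 2[10.5³/12 + 10.5×3.75²] = 488.2 in³.
Direct shear f_v = P/L_w = 22.9 / 21 = 1.09 kip/in (vertical).
Torsion M = P·e = 22.9 × 13.5 = 309.15 kip·in.
Critical point at (x, y) = (3.75, 5.25) from centroid. f_tx = M·y/J = 3.324 kip/in; f_ty = M·x/J = 2.374 kip/in.
Resultant f_max = √[f_tx² + (f_v + f_ty)²] = √[3.324² + (1.09 + 2.374)²] = 4.802 kip/in.
Capacity per unit length: φr_n = 0.75 × 0.6 × 90 × (0.707 × 0.1875) = 5.369 kip/in.
4.802 ≤ 5.369 → adequate.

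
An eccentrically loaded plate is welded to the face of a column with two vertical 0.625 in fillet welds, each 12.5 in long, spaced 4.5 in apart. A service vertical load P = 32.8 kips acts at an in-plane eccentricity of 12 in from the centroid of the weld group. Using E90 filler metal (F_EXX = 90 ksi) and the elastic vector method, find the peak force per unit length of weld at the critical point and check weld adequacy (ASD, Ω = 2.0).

Total weld length L_w = 25 in. Treat welds as unit-width lines.
Polar moment about centroid: J = 2[d³/12 + d(b/2)²] = 2[12.5³/12 + 12.5×2.25²] = 452.1 in³.
Direct shear f_v = P/L_w = 32.8 / 25 = 1.312 kip/in (vertical).
Torsion M = P·e = 32.8 × 12 = 393.6 kip·in.
Critical point at (x, y) = (2.25, 6.25) from centroid. f_tx = M·y/J = 5.441 kip/in; f_ty = M·x/J = 1.959 kip/in.
Resultant f_max = √[f_tx² + (f_v + f_ty)²] = √[5.441² + (1.312 + 1.959)²] = 6.349 kip/in.
Capacity per unit length: r_n/Ω = (1/2.0) × 0.6 × 90 × (0.707 × 0.625) = 11.93 kip/in.
6.349 ≤ 11.93 → adequate.

f_max ≈ 6.35 kip/in; adequate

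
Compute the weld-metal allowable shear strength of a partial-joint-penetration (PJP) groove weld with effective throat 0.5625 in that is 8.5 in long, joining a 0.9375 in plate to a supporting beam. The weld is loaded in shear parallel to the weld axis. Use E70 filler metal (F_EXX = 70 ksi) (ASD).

R_n/Ω ≈ 100 kip

Effective throat (given) t_e = 0.5625 in.
A_we = 0.5625 × 8.5 = 4.781 in².
F_nw = 0.6 F_EXX = 42 ksi.
R_n/Ω = (42 × 4.781) / 2.0 = 100.4 kip.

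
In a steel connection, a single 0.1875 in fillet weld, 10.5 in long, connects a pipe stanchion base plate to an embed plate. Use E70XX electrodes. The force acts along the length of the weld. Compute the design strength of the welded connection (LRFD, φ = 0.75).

E70XX → F_EXX = 70 ksi.
Effective throat t_e = 0.707 × 0.1875 = 0.1326 in.
Total length L = 10.5 in; A_we = 0.1326 × 10.5 = 1.392 in².
F_nw = 0.6 F_EXX = 0.6 × 70 = 42 ksi.
φR_n = 0.75 × 42 × 1.392 = 43.85 kip.

φR_n ≈ 43.8 kip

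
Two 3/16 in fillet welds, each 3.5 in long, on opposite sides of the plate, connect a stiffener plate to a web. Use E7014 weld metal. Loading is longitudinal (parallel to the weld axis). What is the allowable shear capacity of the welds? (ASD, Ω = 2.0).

R_n/Ω ≈ 19.5 kip

E70XX → F_EXX = 70 ksi.
Effective throat t_e = 0.707 × 0.1875 = 0.1326 in.
Total length L = 7 in; A_we = 0.1326 × 7 = 0.9279 in².
F_nw = 0.6 F_EXX = 0.6 × 70 = 42 ksi.
R_n = 42 × 0.9279 = 38.97 kip; R_n/Ω = 38.97/2.0 = 19.49 kip.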